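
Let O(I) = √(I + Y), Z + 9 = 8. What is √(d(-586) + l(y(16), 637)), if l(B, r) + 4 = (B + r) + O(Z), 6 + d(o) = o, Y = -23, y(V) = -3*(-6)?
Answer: √(59 + 2*I*√6) ≈ 7.6878 + 0.31862*I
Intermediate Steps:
y(V) = 18
Z = -1 (Z = -9 + 8 = -1)
O(I) = √(-23 + I) (O(I) = √(I - 23) = √(-23 + I))
d(o) = -6 + o
l(B, r) = -4 + B + r + 2*I*√6 (l(B, r) = -4 + ((B + r) + √(-23 - 1)) = -4 + ((B + r) + √(-24)) = -4 + ((B + r) + 2*I*√6) = -4 + (B + r + 2*I*√6) = -4 + B + r + 2*I*√6)
√(d(-586) + l(y(16), 637)) = √((-6 - 586) + (-4 + 18 + 637 + 2*I*√6)) = √(-592 + (651 + 2*I*√6)) = √(59 + 2*I*√6)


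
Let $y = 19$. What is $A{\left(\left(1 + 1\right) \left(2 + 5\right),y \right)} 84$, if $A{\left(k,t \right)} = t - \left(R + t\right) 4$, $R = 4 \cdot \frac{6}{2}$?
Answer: $-8820$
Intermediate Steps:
$R = 12$ ($R = 4 \cdot 6 \cdot \frac{1}{2} = 4 \cdot 3 = 12$)
$A{\left(k,t \right)} = -48 - 3 t$ ($A{\left(k,t \right)} = t - \left(12 + t\right) 4 = t - \left(48 + 4 t\right) = -48 - 3 t$)
$A{\left(\left(1 + 1\right) \left(2 + 5\right),y \right)} 84 = \left(-48 - 57\right) 84 = \left(-105\right) 84 = -8820$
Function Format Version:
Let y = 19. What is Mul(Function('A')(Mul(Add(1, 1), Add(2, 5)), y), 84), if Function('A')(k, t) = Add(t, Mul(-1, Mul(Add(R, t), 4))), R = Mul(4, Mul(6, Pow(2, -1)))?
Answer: -8820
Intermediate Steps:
R = 12 (R = Mul(4, Mul(6, Rational(1, 2))) = Mul(4, 3) = 12)
Function('A')(k, t) = Add(-48, Mul(-3, t)) (Function('A')(k, t) = Add(t, Mul(-1, Mul(Add(12, t), 4))) = Add(t, Mul(-1, Add(48, Mul(4, t)))) = Add(t, Add(-48, Mul(-4, t))) = Add(-48, Mul(-3, t)))
Mul(Function('A')(Mul(Add(1, 1), Add(2, 5)), y), 84) = Mul(Add(-48, Mul(-3, 19)), 84) = Mul(Add(-48, -57), 84) = Mul(-105, 84) = -8820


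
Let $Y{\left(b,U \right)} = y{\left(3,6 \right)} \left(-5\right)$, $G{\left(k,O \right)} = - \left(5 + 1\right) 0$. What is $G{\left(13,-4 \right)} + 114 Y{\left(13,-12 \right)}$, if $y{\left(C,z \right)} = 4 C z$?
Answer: $-41040$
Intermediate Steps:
$y{\left(C,z \right)} = 4 C z$
$G{\left(k,O \right)} = 0$ ($G{\left(k,O \right)} = - 6 \cdot 0 = \left(-1\right) 0 = 0$)
$Y{\left(b,U \right)} = -360$ ($Y{\left(b,U \right)} = 4 \cdot 3 \cdot 6 \left(-5\right) = 72 \left(-5\right) = -360$)
$G{\left(13,-4 \right)} + 114 Y{\left(13,-12 \right)} = 0 + 114 \left(-360\right) = 0 - 41040 = -41040$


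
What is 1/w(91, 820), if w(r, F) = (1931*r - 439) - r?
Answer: 1/175191 ≈ 5.7081e-6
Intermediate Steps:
w(r, F) = -439 + 1930*r (w(r, F) = (-439 + 1931*r) - r = -439 + 1930*r)
1/w(91, 820) = 1/(-439 + 1930*91) = 1/(-439 + 175630) = 1/175191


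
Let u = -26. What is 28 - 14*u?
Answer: 392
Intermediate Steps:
28 - 14*u = 28 - 14*(-26) = 28 + 364 = 392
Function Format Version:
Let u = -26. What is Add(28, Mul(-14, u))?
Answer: 392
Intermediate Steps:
Add(28, Mul(-14, u)) = Add(28, Mul(-14, -26)) = Add(28, 364) = 392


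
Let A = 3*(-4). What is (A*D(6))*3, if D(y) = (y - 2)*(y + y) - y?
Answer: -1512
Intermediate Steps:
A = -12
D(y) = -y + 2*y*(-2 + y) (D(y) = (-2 + y)*(2*y) - y = 2*y*(-2 + y) - y = -y + 2*y*(-2 + y))
(A*D(6))*3 = -72*(-5 + 2*6)*3 = -72*(-5 + 12)*3 = -72*7*3 = -12*42*3 = -504*3 = -1512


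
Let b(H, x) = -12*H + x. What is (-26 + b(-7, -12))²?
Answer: 2116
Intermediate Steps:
b(H, x) = x - 12*H
(-26 + b(-7, -12))² = (-26 + (-12 - 12*(-7)))² = (-26 + (-12 + 84))² = (-26 + 72)² = 46² = 2116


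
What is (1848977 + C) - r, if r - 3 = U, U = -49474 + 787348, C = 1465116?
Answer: 2576216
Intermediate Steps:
U = 737874
r = 737877 (r = 3 + 737874 = 737877)
(1848977 + C) - r = (1848977 + 1465116) - 1*737877 = 3314093 - 737877 = 2576216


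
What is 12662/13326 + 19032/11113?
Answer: 197166619/74045919 ≈ 2.6628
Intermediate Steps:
12662/13326 + 19032/11113 = 12662*(1/13326) + 19032*(1/11113) = 6331/6663 + 19032/11113 = 197166619/74045919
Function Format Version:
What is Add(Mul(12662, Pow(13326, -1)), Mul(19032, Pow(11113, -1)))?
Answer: Rational(197166619, 74045919) ≈ 2.6628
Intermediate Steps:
Add(Mul(12662, Pow(13326, -1)), Mul(19032, Pow(11113, -1))) = Add(Mul(12662, Rational(1, 13326)), Mul(19032, Rational(1, 11113))) = Add(Rational(6331, 6663), Rational(19032, 11113)) = Rational(197166619, 74045919)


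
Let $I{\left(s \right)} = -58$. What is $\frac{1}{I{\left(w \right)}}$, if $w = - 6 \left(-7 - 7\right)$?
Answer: $- \frac{1}{58} \approx -0.017241$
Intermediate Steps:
$w = 84$ ($w = \left(-6\right) \left(-14\right) = 84$)
$\frac{1}{I{\left(w \right)}} = \frac{1}{-58} = - \frac{1}{58}$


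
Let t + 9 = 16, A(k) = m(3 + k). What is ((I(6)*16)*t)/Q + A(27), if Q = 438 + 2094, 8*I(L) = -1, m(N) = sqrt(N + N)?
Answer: -7/1266 + 2*sqrt(15) ≈ 7.7404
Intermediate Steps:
m(N) = sqrt(2)*sqrt(N) (m(N) = sqrt(2*N) = sqrt(2)*sqrt(N))
A(k) = sqrt(2)*sqrt(3 + k)
I(L) = -1/8 (I(L) = (1/8)*(-1) = -1/8)
t = 7 (t = -9 + 16 = 7)
Q = 2532
((I(6)*16)*t)/Q + A(27) = (-1/8*16*7)/2532 + sqrt(6 + 2*27) = -2*7*(1/2532) + sqrt(6 + 54) = -14*1/2532 + sqrt(60) = -7/1266 + 2*sqrt(15)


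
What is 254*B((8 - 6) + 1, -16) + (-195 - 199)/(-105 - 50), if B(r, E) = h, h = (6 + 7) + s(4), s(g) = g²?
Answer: 1142124/155 ≈ 7368.5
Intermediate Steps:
h = 29 (h = (6 + 7) + 4² = 13 + 16 = 29)
B(r, E) = 29
254*B((8 - 6) + 1, -16) + (-195 - 199)/(-105 - 50) = 254*29 + (-195 - 199)/(-105 - 50) = 7366 - 394/(-155) = 7366 - 394*(-1/155) = 7366 + 394/155 = 1142124/155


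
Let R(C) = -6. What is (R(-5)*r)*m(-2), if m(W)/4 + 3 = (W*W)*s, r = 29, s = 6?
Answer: -14616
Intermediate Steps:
m(W) = -12 + 24*W² (m(W) = -12 + 4*((W*W)*6) = -12 + 4*(W²*6) = -12 + 4*(6*W²) = -12 + 24*W²)
(R(-5)*r)*m(-2) = (-6*29)*(-12 + 24*(-2)²) = -174*(-12 + 24*4) = -174*(-12 + 96) = -174*84 = -14616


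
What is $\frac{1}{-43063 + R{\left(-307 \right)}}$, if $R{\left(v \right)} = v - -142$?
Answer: $- \frac{1}{43228} \approx -2.3133 \cdot 10^{-5}$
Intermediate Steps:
$R{\left(v \right)} = 142 + v$ ($R{\left(v \right)} = v + 142 = 142 + v$)
$\frac{1}{-43063 + R{\left(-307 \right)}} = \frac{1}{-43063 + \left(142 - 307\right)} = \frac{1}{-43063 - 165} = \frac{1}{-43228} = - \frac{1}{43228}$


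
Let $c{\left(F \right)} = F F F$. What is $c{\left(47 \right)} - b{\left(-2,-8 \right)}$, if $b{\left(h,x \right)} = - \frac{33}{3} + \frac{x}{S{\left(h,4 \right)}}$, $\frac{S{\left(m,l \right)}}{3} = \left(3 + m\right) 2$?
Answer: $\frac{311506}{3} \approx 1.0384 \cdot 10^{5}$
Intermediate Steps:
$S{\left(m,l \right)} = 18 + 6 m$ ($S{\left(m,l \right)} = 3 \left(3 + m\right) 2 = 3 \left(6 + 2 m\right) = 18 + 6 m$)
$b{\left(h,x \right)} = -11 + \frac{x}{18 + 6 h}$ ($b{\left(h,x \right)} = - \frac{33}{3} + \frac{x}{18 + 6 h} = \left(-33\right) \frac{1}{3} + \frac{x}{18 + 6 h} = -11 + \frac{x}{18 + 6 h}$)
$c{\left(F \right)} = F^{3}$ ($c{\left(F \right)} = F^{2} F = F^{3}$)
$c{\left(47 \right)} - b{\left(-2,-8 \right)} = 47^{3} - \frac{-198 - 8 - -132}{6 \left(3 - 2\right)} = 103823 - \frac{-198 - 8 + 132}{6 \cdot 1} = 103823 - \frac{1}{6} \cdot 1 \left(-74\right) = 103823 - - \frac{37}{3} = 103823 + \frac{37}{3} = \frac{311506}{3}$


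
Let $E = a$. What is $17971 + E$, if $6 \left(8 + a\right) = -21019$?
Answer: $\frac{86759}{6} \approx 14460.0$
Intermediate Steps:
$a = - \frac{21067}{6}$ ($a = -8 + \frac{1}{6} \left(-21019\right) = -8 - \frac{21019}{6} = - \frac{21067}{6} \approx -3511.2$)
$E = - \frac{21067}{6} \approx -3511.2$
$17971 + E = 17971 - \frac{21067}{6} = \frac{86759}{6}$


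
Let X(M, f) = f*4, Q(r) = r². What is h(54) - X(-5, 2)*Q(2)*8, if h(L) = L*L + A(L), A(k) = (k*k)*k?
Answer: 160124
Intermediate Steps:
A(k) = k³ (A(k) = k²*k = k³)
h(L) = L² + L³ (h(L) = L*L + L³ = L² + L³)
X(M, f) = 4*f
h(54) - X(-5, 2)*Q(2)*8 = 54²*(1 + 54) - (4*2)*2²*8 = 2916*55 - 8*4*8 = 160380 - 32*8 = 160380 - 1*256 = 160380 - 256 = 160124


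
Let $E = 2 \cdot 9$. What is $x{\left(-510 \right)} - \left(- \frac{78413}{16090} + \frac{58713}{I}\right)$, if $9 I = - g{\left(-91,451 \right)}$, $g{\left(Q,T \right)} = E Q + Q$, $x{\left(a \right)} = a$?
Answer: $- \frac{22554654553}{27819610} \approx -810.75$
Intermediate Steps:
$E = 18$
$g{\left(Q,T \right)} = 19 Q$ ($g{\left(Q,T \right)} = 18 Q + Q = 19 Q$)
$I = \frac{1729}{9}$ ($I = \frac{\left(-1\right) 19 \left(-91\right)}{9} = \frac{\left(-1\right) \left(-1729\right)}{9} = \frac{1}{9} \cdot 1729 = \frac{1729}{9} \approx 192.11$)
$x{\left(-510 \right)} - \left(- \frac{78413}{16090} + \frac{58713}{I}\right) = -510 - \left(- \frac{78413}{16090} + \frac{528417}{1729}\right) = -510 - \frac{8366653453}{27819610} = - \frac{22554654553}{27819610}$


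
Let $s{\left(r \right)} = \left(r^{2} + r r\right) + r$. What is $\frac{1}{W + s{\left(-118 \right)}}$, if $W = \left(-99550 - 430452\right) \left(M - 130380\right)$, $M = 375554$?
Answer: $- \frac{1}{129942682618} \approx -7.6957 \cdot 10^{-12}$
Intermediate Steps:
$s{\left(r \right)} = r + 2 r^{2}$ ($s{\left(r \right)} = \left(r^{2} + r^{2}\right) + r = 2 r^{2} + r = r + 2 r^{2}$)
$W = -129942710348$ ($W = \left(-99550 - 430452\right) \left(375554 - 130380\right) = \left(-530002\right) 245174 = -129942710348$)
$\frac{1}{W + s{\left(-118 \right)}} = \frac{1}{-129942710348 - 118 \left(1 + 2 \left(-118\right)\right)} = \frac{1}{-129942710348 - 118 \left(1 - 236\right)} = \frac{1}{-129942710348 - -27730} = \frac{1}{-129942710348 + 27730} = \frac{1}{-129942682618} = - \frac{1}{129942682618}$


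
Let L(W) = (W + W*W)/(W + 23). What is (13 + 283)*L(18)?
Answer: 101232/41 ≈ 2469.1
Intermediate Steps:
L(W) = (W + W²)/(23 + W)
(13 + 283)*L(18) = (13 + 283)*(18*(1 + 18)/(23 + 18)) = 296*(18*19/41) = 296*(18*(1/41)*19) = 296*(342/41) = 101232/41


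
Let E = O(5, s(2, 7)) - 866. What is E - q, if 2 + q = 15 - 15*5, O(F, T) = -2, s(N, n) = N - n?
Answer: -806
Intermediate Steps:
E = -868 (E = -2 - 866 = -868)
q = -62 (q = -2 + (15 - 15*5) = -2 + (15 - 75) = -2 - 60 = -62)
E - q = -868 - 1*(-62) = -868 + 62 = -806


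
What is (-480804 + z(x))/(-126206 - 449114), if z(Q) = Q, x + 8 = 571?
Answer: 480241/575320 ≈ 0.83474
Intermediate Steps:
x = 563 (x = -8 + 571 = 563)
(-480804 + z(x))/(-126206 - 449114) = (-480804 + 563)/(-126206 - 449114) = -480241/(-575320) = -480241*(-1/575320) = 480241/575320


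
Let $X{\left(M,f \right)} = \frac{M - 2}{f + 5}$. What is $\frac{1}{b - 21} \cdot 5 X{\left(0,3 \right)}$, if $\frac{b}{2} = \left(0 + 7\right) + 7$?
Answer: $- \frac{5}{28} \approx -0.17857$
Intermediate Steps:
$b = 28$ ($b = 2 \left(\left(0 + 7\right) + 7\right) = 2 \left(7 + 7\right) = 2 \cdot 14 = 28$)
$X{\left(M,f \right)} = \frac{-2 + M}{5 + f}$
$\frac{1}{b - 21} \cdot 5 X{\left(0,3 \right)} = \frac{1}{28 - 21} \cdot 5 \frac{-2 + 0}{5 + 3} = \frac{1}{7} \cdot 5 \cdot \frac{1}{8} \left(-2\right) = \frac{5}{7} \left(- \frac{1}{4}\right) = - \frac{5}{28}$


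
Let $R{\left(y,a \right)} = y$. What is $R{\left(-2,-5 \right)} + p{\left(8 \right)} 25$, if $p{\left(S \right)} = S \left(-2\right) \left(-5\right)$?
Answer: $1998$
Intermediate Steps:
$p{\left(S \right)} = 10 S$ ($p{\left(S \right)} = - 2 S \left(-5\right) = 10 S$)
$R{\left(-2,-5 \right)} + p{\left(8 \right)} 25 = -2 + 10 \cdot 8 \cdot 25 = -2 + 80 \cdot 25 = -2 + 2000 = 1998$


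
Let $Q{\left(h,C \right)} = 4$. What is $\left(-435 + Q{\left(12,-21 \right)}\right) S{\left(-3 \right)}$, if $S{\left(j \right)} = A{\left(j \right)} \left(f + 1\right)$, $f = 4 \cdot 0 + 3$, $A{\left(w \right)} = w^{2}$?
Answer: $-15516$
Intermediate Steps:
$f = 3$ ($f = 0 + 3 = 3$)
$S{\left(j \right)} = 4 j^{2}$ ($S{\left(j \right)} = j^{2} \left(3 + 1\right) = j^{2} \cdot 4 = 4 j^{2}$)
$\left(-435 + Q{\left(12,-21 \right)}\right) S{\left(-3 \right)} = \left(-435 + 4\right) 4 \left(-3\right)^{2} = - 431 \cdot 4 \cdot 9 = \left(-431\right) 36 = -15516$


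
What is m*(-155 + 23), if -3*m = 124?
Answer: 5456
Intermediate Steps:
m = -124/3 (m = -⅓*124 = -124/3 ≈ -41.333)
m*(-155 + 23) = -124*(-155 + 23)/3 = -124/3*(-132) = 5456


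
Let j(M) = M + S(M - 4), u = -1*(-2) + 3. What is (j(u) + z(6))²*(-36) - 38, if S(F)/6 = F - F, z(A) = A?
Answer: -4394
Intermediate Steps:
S(F) = 0 (S(F) = 6*(F - F) = 6*0 = 0)
u = 5 (u = 2 + 3 = 5)
j(M) = M (j(M) = M + 0 = M)
(j(u) + z(6))²*(-36) - 38 = (5 + 6)²*(-36) - 38 = 11²*(-36) - 38 = 121*(-36) - 38 = -4356 - 38 = -4394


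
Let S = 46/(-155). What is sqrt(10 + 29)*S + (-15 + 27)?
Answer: 12 - 46*sqrt(39)/155 ≈ 10.147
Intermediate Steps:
S = -46/155 (S = 46*(-1/155) = -46/155 ≈ -0.29677)
sqrt(10 + 29)*S + (-15 + 27) = sqrt(10 + 29)*(-46/155) + (-15 + 27) = sqrt(39)*(-46/155) + 12 = -46*sqrt(39)/155 + 12 = 12 - 46*sqrt(39)/155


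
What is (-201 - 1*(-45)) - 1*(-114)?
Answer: -42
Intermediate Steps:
(-201 - 1*(-45)) - 1*(-114) = (-201 + 45) + 114 = -156 + 114 = -42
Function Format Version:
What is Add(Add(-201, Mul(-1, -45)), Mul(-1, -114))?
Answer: -42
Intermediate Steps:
Add(Add(-201, Mul(-1, -45)), Mul(-1, -114)) = Add(Add(-201, 45), 114) = Add(-156, 114) = -42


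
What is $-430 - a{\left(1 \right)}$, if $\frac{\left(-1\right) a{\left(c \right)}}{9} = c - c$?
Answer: $-430$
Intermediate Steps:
$a{\left(c \right)} = 0$ ($a{\left(c \right)} = - 9 \left(c - c\right) = \left(-9\right) 0 = 0$)
$-430 - a{\left(1 \right)} = -430 - 0 = -430 + 0 = -430$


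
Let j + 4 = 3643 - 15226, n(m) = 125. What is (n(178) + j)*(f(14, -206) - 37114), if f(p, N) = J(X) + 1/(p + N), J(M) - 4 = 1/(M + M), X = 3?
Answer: 40833885059/96 ≈ 4.2535e+8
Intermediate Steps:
j = -11587 (j = -4 + (3643 - 15226) = -4 - 11583 = -11587)
J(M) = 4 + 1/(2*M) (J(M) = 4 + 1/(M + M) = 4 + 1/(2*M))
f(p, N) = 25/6 + 1/(N + p) (f(p, N) = (4 + (1/2)/3) + 1/(p + N) = (4 + (1/2)*(1/3)) + 1/(N + p) = (4 + 1/6) + 1/(N + p) = 25/6 + 1/(N + p))
(n(178) + j)*(f(14, -206) - 37114) = (125 - 11587)*((6 + 25*(-206) + 25*14)/(6*(-206 + 14)) - 37114) = -11462*((1/6)*(6 - 5150 + 350)/(-192) - 37114) = -11462*((1/6)*(-1/192)*(-4794) - 37114) = -11462*(799/192 - 37114) = -11462*(-7125089/192) = 40833885059/96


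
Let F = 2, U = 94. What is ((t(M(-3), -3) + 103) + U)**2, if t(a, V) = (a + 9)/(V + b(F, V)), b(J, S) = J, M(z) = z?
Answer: 36481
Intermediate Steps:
t(a, V) = (9 + a)/(2 + V) (t(a, V) = (a + 9)/(V + 2) = (9 + a)/(2 + V))
((t(M(-3), -3) + 103) + U)**2 = (((9 - 3)/(2 - 3) + 103) + 94)**2 = ((6/(-1) + 103) + 94)**2 = ((-1*6 + 103) + 94)**2 = ((-6 + 103) + 94)**2 = (97 + 94)**2 = 191**2 = 36481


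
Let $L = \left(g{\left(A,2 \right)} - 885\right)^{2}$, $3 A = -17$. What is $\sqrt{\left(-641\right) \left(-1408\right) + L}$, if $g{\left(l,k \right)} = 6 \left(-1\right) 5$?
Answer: $\sqrt{1739753} \approx 1319.0$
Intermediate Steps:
$A = - \frac{17}{3}$ ($A = \frac{1}{3} \left(-17\right) = - \frac{17}{3} \approx -5.6667$)
$g{\left(l,k \right)} = -30$ ($g{\left(l,k \right)} = \left(-6\right) 5 = -30$)
$L = 837225$ ($L = \left(-30 - 885\right)^{2} = \left(-915\right)^{2} = 837225$)
$\sqrt{\left(-641\right) \left(-1408\right) + L} = \sqrt{\left(-641\right) \left(-1408\right) + 837225} = \sqrt{902528 + 837225} = \sqrt{1739753}$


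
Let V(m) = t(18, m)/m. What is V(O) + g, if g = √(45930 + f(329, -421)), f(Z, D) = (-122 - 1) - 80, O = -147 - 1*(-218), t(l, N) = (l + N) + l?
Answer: 107/71 + √45727 ≈ 215.35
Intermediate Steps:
t(l, N) = N + 2*l (t(l, N) = (N + l) + l = N + 2*l)
O = 71 (O = -147 + 218 = 71)
f(Z, D) = -203 (f(Z, D) = -123 - 80 = -203)
V(m) = (36 + m)/m (V(m) = (m + 2*18)/m = (m + 36)/m = (36 + m)/m)
g = √45727 (g = √(45930 - 203) = √45727 ≈ 213.84)
V(O) + g = (36 + 71)/71 + √45727 = (1/71)*107 + √45727 = 107/71 + √45727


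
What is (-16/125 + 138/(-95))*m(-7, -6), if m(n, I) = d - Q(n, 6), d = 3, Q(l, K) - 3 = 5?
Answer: 3754/475 ≈ 7.9032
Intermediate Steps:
Q(l, K) = 8 (Q(l, K) = 3 + 5 = 8)
m(n, I) = -5 (m(n, I) = 3 - 1*8 = 3 - 8 = -5)
(-16/125 + 138/(-95))*m(-7, -6) = (-16/125 + 138/(-95))*(-5) = (-16*1/125 + 138*(-1/95))*(-5) = (-16/125 - 138/95)*(-5) = -3754/2375*(-5) = 3754/475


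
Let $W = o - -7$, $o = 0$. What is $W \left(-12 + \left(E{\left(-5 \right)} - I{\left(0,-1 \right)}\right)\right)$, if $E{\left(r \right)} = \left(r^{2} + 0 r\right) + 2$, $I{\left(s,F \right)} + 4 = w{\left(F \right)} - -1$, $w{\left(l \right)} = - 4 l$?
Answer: $98$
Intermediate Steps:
$I{\left(s,F \right)} = -3 - 4 F$ ($I{\left(s,F \right)} = -4 - \left(-1 + 4 F\right) = -3 - 4 F$)
$W = 7$ ($W = 0 - -7 = 0 + 7 = 7$)
$E{\left(r \right)} = 2 + r^{2}$ ($E{\left(r \right)} = \left(r^{2} + 0\right) + 2 = r^{2} + 2 = 2 + r^{2}$)
$W \left(-12 + \left(E{\left(-5 \right)} - I{\left(0,-1 \right)}\right)\right) = 7 \left(-12 - \left(-5 - 25 + 4\right)\right) = 7 \left(-12 + \left(\left(2 + 25\right) - \left(-3 + 4\right)\right)\right) = 7 \left(-12 + \left(27 - 1\right)\right) = 7 \left(-12 + 26\right) = 7 \cdot 14 = 98$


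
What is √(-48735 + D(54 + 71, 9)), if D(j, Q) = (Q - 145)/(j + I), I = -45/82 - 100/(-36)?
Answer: 3*I*√47741154717415/93895 ≈ 220.76*I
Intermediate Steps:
I = 1645/738 (I = -45*1/82 - 100*(-1/36) = -45/82 + 25/9 = 1645/738 ≈ 2.2290)
D(j, Q) = (-145 + Q)/(1645/738 + j) (D(j, Q) = (Q - 145)/(j + 1645/738) = (-145 + Q)/(1645/738 + j))
√(-48735 + D(54 + 71, 9)) = √(-48735 + 738*(-145 + 9)/(1645 + 738*(54 + 71))) = √(-48735 + 738*(-136)/(1645 + 738*125)) = √(-48735 + 738*(-136)/(1645 + 92250)) = √(-48735 + 738*(-136)/93895) = √(-48735 + 738*(1/93895)*(-136)) = √(-48735 - 100368/93895) = √(-4576073193/93895) = 3*I*√47741154717415/93895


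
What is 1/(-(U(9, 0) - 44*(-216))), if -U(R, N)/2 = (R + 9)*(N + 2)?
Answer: -1/9432 ≈ -0.00010602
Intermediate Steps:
U(R, N) = -2*(2 + N)*(9 + R) (U(R, N) = -2*(R + 9)*(N + 2) = -2*(9 + R)*(2 + N) = -2*(2 + N)*(9 + R))
1/(-(U(9, 0) - 44*(-216))) = 1/(-((-36 - 18*0 - 4*9 - 2*0*9) - 44*(-216))) = 1/(-((-36 + 0 - 36 + 0) + 9504)) = 1/(-(-72 + 9504)) = 1/(-1*9432) = 1/(-9432) = -1/9432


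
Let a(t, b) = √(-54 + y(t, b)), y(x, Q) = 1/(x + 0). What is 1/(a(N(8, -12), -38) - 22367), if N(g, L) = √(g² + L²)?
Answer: -1/(22367 - I*√(54 - √13/52)) ≈ -4.4709e-5 - 1.4679e-8*I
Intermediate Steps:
y(x, Q) = 1/x
N(g, L) = √(L² + g²)
a(t, b) = √(-54 + 1/t)
1/(a(N(8, -12), -38) - 22367) = 1/(√(-54 + 1/(√((-12)² + 8²))) - 22367) = 1/(√(-54 + 1/(√(144 + 64))) - 22367) = 1/(√(-54 + 1/(√208)) - 22367) = 1/(√(-54 + 1/(4*√13)) - 22367) = 1/(√(-54 + √13/52) - 22367) = 1/(-22367 + √(-54 + √13/52))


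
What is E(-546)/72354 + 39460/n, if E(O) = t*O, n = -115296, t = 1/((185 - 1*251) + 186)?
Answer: -297459733/868971540 ≈ -0.34231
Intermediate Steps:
t = 1/120 (t = 1/((185 - 251) + 186) = 1/(-66 + 186) = 1/120 ≈ 0.0083333)
E(O) = O/120
E(-546)/72354 + 39460/n = ((1/120)*(-546))/72354 + 39460/(-115296) = -91/20*1/72354 + 39460*(-1/115296) = -91/1447080 - 9865/28824 = -297459733/868971540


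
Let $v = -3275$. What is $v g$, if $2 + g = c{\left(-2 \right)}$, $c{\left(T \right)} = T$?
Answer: $13100$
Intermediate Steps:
$g = -4$ ($g = -2 - 2 = -4$)
$v g = \left(-3275\right) \left(-4\right) = 13100$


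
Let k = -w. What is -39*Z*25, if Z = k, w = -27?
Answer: -26325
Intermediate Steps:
k = 27 (k = -1*(-27) = 27)
Z = 27
-39*Z*25 = -39*27*25 = -1053*25 = -26325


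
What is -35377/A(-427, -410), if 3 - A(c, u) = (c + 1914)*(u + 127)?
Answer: -35377/420824 ≈ -0.084066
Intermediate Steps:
A(c, u) = 3 - (127 + u)*(1914 + c) (A(c, u) = 3 - (c + 1914)*(u + 127) = 3 - (1914 + c)*(127 + u) = 3 - (127 + u)*(1914 + c))
-35377/A(-427, -410) = -35377/(-243075 - 1914*(-410) - 127*(-427) - 1*(-427)*(-410)) = -35377/(-243075 + 784740 + 54229 - 175070) = -35377/420824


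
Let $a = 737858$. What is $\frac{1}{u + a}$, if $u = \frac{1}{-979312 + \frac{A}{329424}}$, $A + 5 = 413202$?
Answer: $\frac{322608463091}{238039235359069654} \approx 1.3553 \cdot 10^{-6}$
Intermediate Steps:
$A = 413197$ ($A = -5 + 413202 = 413197$)
$u = - \frac{329424}{322608463091}$ ($u = \frac{1}{-979312 + \frac{413197}{329424}} = \frac{1}{- \frac{322608463091}{329424}} = - \frac{329424}{322608463091} \approx -1.0211 \cdot 10^{-6}$)
$\frac{1}{u + a} = \frac{1}{- \frac{329424}{322608463091} + 737858} = \frac{1}{\frac{238039235359069654}{322608463091}} = \frac{322608463091}{238039235359069654}$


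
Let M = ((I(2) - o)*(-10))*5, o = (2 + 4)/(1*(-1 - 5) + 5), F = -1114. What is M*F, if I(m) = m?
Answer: 445600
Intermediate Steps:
o = -6 (o = 6/(1*(-6) + 5) = 6/(-6 + 5) = 6/(-1) = 6*(-1) = -6)
M = -400 (M = ((2 - 1*(-6))*(-10))*5 = ((2 + 6)*(-10))*5 = (8*(-10))*5 = -80*5 = -400)
M*F = -400*(-1114) = 445600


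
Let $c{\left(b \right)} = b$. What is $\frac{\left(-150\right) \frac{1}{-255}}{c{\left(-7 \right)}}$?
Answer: $- \frac{10}{119} \approx -0.084034$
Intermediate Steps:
$\frac{\left(-150\right) \frac{1}{-255}}{c{\left(-7 \right)}} = \frac{\left(-150\right) \frac{1}{-255}}{-7} = \left(-150\right) \left(- \frac{1}{255}\right) \left(- \frac{1}{7}\right) = \frac{10}{17} \left(- \frac{1}{7}\right) = - \frac{10}{119}$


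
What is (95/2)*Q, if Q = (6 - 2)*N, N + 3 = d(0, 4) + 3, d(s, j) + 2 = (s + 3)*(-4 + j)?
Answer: -380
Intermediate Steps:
d(s, j) = -2 + (-4 + j)*(3 + s) (d(s, j) = -2 + (s + 3)*(-4 + j) = -2 + (3 + s)*(-4 + j) = -2 + (-4 + j)*(3 + s))
N = -2 (N = -3 + ((-14 - 4*0 + 3*4 + 4*0) + 3) = -3 + ((-14 + 0 + 12 + 0) + 3) = -3 + (-2 + 3) = -3 + 1 = -2)
Q = -8 (Q = (6 - 2)*(-2) = 4*(-2) = -8)
(95/2)*Q = (95/2)*(-8) = -380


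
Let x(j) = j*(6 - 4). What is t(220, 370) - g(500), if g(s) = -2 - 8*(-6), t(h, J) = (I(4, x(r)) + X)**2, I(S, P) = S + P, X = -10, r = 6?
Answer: -10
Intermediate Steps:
x(j) = 2*j (x(j) = j*2 = 2*j)
I(S, P) = P + S
t(h, J) = 36 (t(h, J) = ((2*6 + 4) - 10)**2 = ((12 + 4) - 10)**2 = (16 - 10)**2 = 6**2 = 36)
g(s) = 46 (g(s) = -2 + 48 = 46)
t(220, 370) - g(500) = 36 - 1*46 = 36 - 46 = -10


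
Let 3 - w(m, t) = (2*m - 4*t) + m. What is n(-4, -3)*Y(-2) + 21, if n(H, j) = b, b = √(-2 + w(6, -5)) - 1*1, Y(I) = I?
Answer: 23 - 2*I*√37 ≈ 23.0 - 12.166*I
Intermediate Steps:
w(m, t) = 3 - 3*m + 4*t (w(m, t) = 3 - ((2*m - 4*t) + m) = 3 - ((-4*t + 2*m) + m) = 3 - (-4*t + 3*m) = 3 + (-3*m + 4*t) = 3 - 3*m + 4*t)
b = -1 + I*√37 (b = √(-2 + (3 - 3*6 + 4*(-5))) - 1*1 = √(-2 + (3 - 18 - 20)) - 1 = √(-2 - 35) - 1 = √(-37) - 1 = I*√37 - 1 = -1 + I*√37 ≈ -1.0 + 6.0828*I)
n(H, j) = -1 + I*√37
n(-4, -3)*Y(-2) + 21 = (-1 + I*√37)*(-2) + 21 = (2 - 2*I*√37) + 21 = 23 - 2*I*√37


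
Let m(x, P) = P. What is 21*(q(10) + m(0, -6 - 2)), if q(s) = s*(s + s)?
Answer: 4032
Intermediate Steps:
q(s) = 2*s² (q(s) = s*(2*s) = 2*s²)
21*(q(10) + m(0, -6 - 2)) = 21*(2*10² + (-6 - 2)) = 21*(2*100 - 8) = 21*(200 - 8) = 21*192 = 4032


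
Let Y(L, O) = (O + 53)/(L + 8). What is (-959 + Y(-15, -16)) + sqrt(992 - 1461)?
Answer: -6750/7 + I*sqrt(469) ≈ -964.29 + 21.656*I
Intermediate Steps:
Y(L, O) = (53 + O)/(8 + L)
(-959 + Y(-15, -16)) + sqrt(992 - 1461) = (-959 + (53 - 16)/(8 - 15)) + sqrt(992 - 1461) = (-959 + 37/(-7)) + sqrt(-469) = (-959 - 1/7*37) + I*sqrt(469) = (-959 - 37/7) + I*sqrt(469) = -6750/7 + I*sqrt(469)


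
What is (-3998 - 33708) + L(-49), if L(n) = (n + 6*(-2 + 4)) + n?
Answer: -37792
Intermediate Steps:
L(n) = 12 + 2*n (L(n) = (n + 6*2) + n = (n + 12) + n = (12 + n) + n = 12 + 2*n)
(-3998 - 33708) + L(-49) = (-3998 - 33708) + (12 + 2*(-49)) = -37706 + (12 - 98) = -37706 - 86 = -37792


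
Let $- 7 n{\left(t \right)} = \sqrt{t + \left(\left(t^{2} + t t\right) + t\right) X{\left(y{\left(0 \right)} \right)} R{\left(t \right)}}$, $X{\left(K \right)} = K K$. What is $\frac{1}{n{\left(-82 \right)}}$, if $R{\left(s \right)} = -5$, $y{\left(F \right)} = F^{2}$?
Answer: $\frac{7 i \sqrt{82}}{82} \approx 0.77302 i$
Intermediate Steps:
$X{\left(K \right)} = K^{2}$
$n{\left(t \right)} = - \frac{\sqrt{t}}{7}$ ($n{\left(t \right)} = - \frac{\sqrt{t + \left(\left(t^{2} + t t\right) + t\right) \left(0^{2}\right)^{2} \left(-5\right)}}{7} = - \frac{\sqrt{t + \left(\left(t^{2} + t^{2}\right) + t\right) 0^{2} \left(-5\right)}}{7} = - \frac{\sqrt{t + \left(2 t^{2} + t\right) 0 \left(-5\right)}}{7} = - \frac{\sqrt{t + \left(t + 2 t^{2}\right) 0 \left(-5\right)}}{7} = - \frac{\sqrt{t + 0 \left(-5\right)}}{7} = - \frac{\sqrt{t + 0}}{7} = - \frac{\sqrt{t}}{7}$)
$\frac{1}{n{\left(-82 \right)}} = \frac{1}{\left(- \frac{1}{7}\right) \sqrt{-82}} = \frac{1}{\left(- \frac{1}{7}\right) i \sqrt{82}} = \frac{7 i \sqrt{82}}{82}$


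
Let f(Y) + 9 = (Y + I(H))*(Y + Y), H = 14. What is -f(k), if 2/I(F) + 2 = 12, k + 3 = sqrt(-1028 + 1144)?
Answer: -1199/5 + 116*sqrt(29)/5 ≈ -114.86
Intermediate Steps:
k = -3 + 2*sqrt(29) (k = -3 + sqrt(-1028 + 1144) = -3 + sqrt(116) = -3 + 2*sqrt(29) ≈ 7.7703)
I(F) = 1/5 (I(F) = 2/(-2 + 12) = 2/10 = 2*(1/10) = 1/5)
f(Y) = -9 + 2*Y*(1/5 + Y) (f(Y) = -9 + (Y + 1/5)*(Y + Y) = -9 + (1/5 + Y)*(2*Y) = -9 + 2*Y*(1/5 + Y))
-f(k) = -(-9 + 2*(-3 + 2*sqrt(29))**2 + 2*(-3 + 2*sqrt(29))/5) = -(-9 + 2*(-3 + 2*sqrt(29))**2 + (-6/5 + 4*sqrt(29)/5)) = -(-51/5 + 2*(-3 + 2*sqrt(29))**2 + 4*sqrt(29)/5) = 51/5 - 2*(-3 + 2*sqrt(29))**2 - 4*sqrt(29)/5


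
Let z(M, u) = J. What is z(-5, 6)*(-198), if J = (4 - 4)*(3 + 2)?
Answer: 0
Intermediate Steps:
J = 0 (J = 0*5 = 0)
z(M, u) = 0
z(-5, 6)*(-198) = 0*(-198) = 0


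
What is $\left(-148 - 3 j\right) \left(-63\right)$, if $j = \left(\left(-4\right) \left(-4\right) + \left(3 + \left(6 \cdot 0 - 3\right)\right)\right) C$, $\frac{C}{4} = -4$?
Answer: $-39060$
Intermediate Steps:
$C = -16$ ($C = 4 \left(-4\right) = -16$)
$j = -256$ ($j = \left(\left(-4\right) \left(-4\right) + \left(3 + \left(6 \cdot 0 - 3\right)\right)\right) \left(-16\right) = \left(16 + \left(3 + \left(0 - 3\right)\right)\right) \left(-16\right) = \left(16 + \left(3 - 3\right)\right) \left(-16\right) = \left(16 + 0\right) \left(-16\right) = 16 \left(-16\right) = -256$)
$\left(-148 - 3 j\right) \left(-63\right) = \left(-148 - -768\right) \left(-63\right) = \left(-148 + 768\right) \left(-63\right) = 620 \left(-63\right) = -39060$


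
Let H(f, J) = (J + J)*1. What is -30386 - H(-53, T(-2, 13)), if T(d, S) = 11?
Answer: -30408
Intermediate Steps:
H(f, J) = 2*J (H(f, J) = (2*J)*1 = 2*J)
-30386 - H(-53, T(-2, 13)) = -30386 - 2*11 = -30386 - 1*22 = -30386 - 22 = -30408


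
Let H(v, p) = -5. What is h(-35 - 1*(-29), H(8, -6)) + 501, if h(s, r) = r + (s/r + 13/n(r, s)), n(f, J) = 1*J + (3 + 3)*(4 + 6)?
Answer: 134309/270 ≈ 497.44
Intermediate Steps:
n(f, J) = 60 + J (n(f, J) = J + 6*10 = J + 60 = 60 + J)
h(s, r) = r + 13/(60 + s) + s/r (h(s, r) = r + (s/r + 13/(60 + s)) = r + (13/(60 + s) + s/r) = r + 13/(60 + s) + s/r)
h(-35 - 1*(-29), H(8, -6)) + 501 = (-5 + 13/(60 + (-35 - 1*(-29))) + (-35 - 1*(-29))/(-5)) + 501 = (-5 + 13/(60 + (-35 + 29)) + (-35 + 29)*(-⅕)) + 501 = (-5 + 13/(60 - 6) - 6*(-⅕)) + 501 = (-5 + 13/54 + 6/5) + 501 = -961/270 + 501 = 134309/270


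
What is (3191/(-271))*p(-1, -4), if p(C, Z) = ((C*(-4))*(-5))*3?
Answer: 191460/271 ≈ 706.49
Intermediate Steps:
p(C, Z) = 60*C (p(C, Z) = (-4*C*(-5))*3 = (20*C)*3 = 60*C)
(3191/(-271))*p(-1, -4) = (3191/(-271))*(60*(-1)) = (3191*(-1/271))*(-60) = -3191/271*(-60) = 191460/271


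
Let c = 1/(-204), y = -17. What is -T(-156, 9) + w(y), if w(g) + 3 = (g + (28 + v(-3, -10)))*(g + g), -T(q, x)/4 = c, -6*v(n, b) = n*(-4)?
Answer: -15760/51 ≈ -309.02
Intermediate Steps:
v(n, b) = 2*n/3 (v(n, b) = -n*(-4)/6 = -(-2)*n/3 = 2*n/3)
c = -1/204 ≈ -0.0049020
T(q, x) = 1/51 (T(q, x) = -4*(-1/204) = 1/51)
w(g) = -3 + 2*g*(26 + g) (w(g) = -3 + (g + (28 + (⅔)*(-3)))*(g + g) = -3 + (g + (28 - 2))*(2*g) = -3 + (g + 26)*(2*g) = -3 + (26 + g)*(2*g) = -3 + 2*g*(26 + g))
-T(-156, 9) + w(y) = -1*1/51 + (-3 + 2*(-17)² + 52*(-17)) = -1/51 + (-3 + 2*289 - 884) = -1/51 + (-3 + 578 - 884) = -1/51 - 309 = -15760/51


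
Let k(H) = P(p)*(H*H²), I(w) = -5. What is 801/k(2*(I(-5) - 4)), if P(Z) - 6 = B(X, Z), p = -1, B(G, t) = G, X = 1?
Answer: -89/4536 ≈ -0.019621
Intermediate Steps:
P(Z) = 7 (P(Z) = 6 + 1 = 7)
k(H) = 7*H³ (k(H) = 7*(H*H²) = 7*H³)
801/k(2*(I(-5) - 4)) = 801/((7*(2*(-5 - 4))³)) = 801/((7*(2*(-9))³)) = 801/((7*(-18)³)) = 801/((7*(-5832))) = 801/(-40824) = 801*(-1/40824) = -89/4536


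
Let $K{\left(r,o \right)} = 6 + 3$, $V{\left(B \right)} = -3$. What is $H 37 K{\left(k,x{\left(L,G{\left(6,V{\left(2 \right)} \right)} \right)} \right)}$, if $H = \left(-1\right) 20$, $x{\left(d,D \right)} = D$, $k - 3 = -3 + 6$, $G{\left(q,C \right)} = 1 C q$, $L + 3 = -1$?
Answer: $-6660$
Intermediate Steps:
$L = -4$ ($L = -3 - 1 = -4$)
$G{\left(q,C \right)} = C q$
$k = 6$ ($k = 3 + \left(-3 + 6\right) = 3 + 3 = 6$)
$K{\left(r,o \right)} = 9$
$H = -20$
$H 37 K{\left(k,x{\left(L,G{\left(6,V{\left(2 \right)} \right)} \right)} \right)} = \left(-20\right) 37 \cdot 9 = \left(-740\right) 9 = -6660$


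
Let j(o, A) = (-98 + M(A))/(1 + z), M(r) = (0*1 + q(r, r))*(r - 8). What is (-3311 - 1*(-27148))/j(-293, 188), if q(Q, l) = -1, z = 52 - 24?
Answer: -691273/278 ≈ -2486.6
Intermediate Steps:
z = 28
M(r) = 8 - r (M(r) = (0*1 - 1)*(r - 8) = (0 - 1)*(-8 + r) = -(-8 + r) = 8 - r)
j(o, A) = -90/29 - A/29 (j(o, A) = (-98 + (8 - A))/(1 + 28) = (-90 - A)/29 = (-90 - A)*(1/29) = -90/29 - A/29)
(-3311 - 1*(-27148))/j(-293, 188) = (-3311 - 1*(-27148))/(-90/29 - 1/29*188) = (-3311 + 27148)/(-90/29 - 188/29) = 23837/(-278/29) = 23837*(-29/278) = -691273/278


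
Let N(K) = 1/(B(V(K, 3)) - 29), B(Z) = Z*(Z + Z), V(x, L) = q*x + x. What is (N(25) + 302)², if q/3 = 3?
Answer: 1424401423185049/15617750841 ≈ 91204.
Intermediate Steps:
q = 9 (q = 3*3 = 9)
V(x, L) = 10*x (V(x, L) = 9*x + x = 10*x)
B(Z) = 2*Z² (B(Z) = Z*(2*Z) = 2*Z²)
N(K) = 1/(-29 + 200*K²) (N(K) = 1/(2*(10*K)² - 29) = 1/(2*(100*K²) - 29) = 1/(200*K² - 29) = 1/(-29 + 200*K²))
(N(25) + 302)² = (1/(-29 + 200*25²) + 302)² = (1/(-29 + 200*625) + 302)² = (1/(-29 + 125000) + 302)² = (1/124971 + 302)² = (37741243/124971)² = 1424401423185049/15617750841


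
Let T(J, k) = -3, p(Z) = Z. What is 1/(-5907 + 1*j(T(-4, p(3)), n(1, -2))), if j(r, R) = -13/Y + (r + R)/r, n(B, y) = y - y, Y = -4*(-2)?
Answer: -8/47261 ≈ -0.00016927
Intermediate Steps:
Y = 8
n(B, y) = 0
j(r, R) = -13/8 + (R + r)/r (j(r, R) = -13/8 + (r + R)/r = -13*⅛ + (R + r)/r = -13/8 + (R + r)/r)
1/(-5907 + 1*j(T(-4, p(3)), n(1, -2))) = 1/(-5907 + 1*(-5/8 + 0/(-3))) = 1/(-5907 + 1*(-5/8 + 0*(-⅓))) = 1/(-5907 + 1*(-5/8 + 0)) = 1/(-5907 + 1*(-5/8)) = 1/(-5907 - 5/8) = 1/(-47261/8) = -8/47261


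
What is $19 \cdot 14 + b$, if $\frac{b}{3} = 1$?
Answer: $269$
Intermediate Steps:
$b = 3$ ($b = 3 \cdot 1 = 3$)
$19 \cdot 14 + b = 19 \cdot 14 + 3 = 266 + 3 = 269$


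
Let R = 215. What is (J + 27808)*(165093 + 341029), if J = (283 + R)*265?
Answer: 80867160916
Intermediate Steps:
J = 131970 (J = (283 + 215)*265 = 498*265 = 131970)
(J + 27808)*(165093 + 341029) = (131970 + 27808)*(165093 + 341029) = 159778*506122 = 80867160916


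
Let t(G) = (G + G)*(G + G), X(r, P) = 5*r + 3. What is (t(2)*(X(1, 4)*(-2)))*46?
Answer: -11776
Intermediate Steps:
X(r, P) = 3 + 5*r
t(G) = 4*G² (t(G) = (2*G)*(2*G) = 4*G²)
(t(2)*(X(1, 4)*(-2)))*46 = ((4*2²)*((3 + 5*1)*(-2)))*46 = ((4*4)*((3 + 5)*(-2)))*46 = (16*(8*(-2)))*46 = (16*(-16))*46 = -256*46 = -11776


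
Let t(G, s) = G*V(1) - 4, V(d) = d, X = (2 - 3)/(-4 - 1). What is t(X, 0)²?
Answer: 361/25 ≈ 14.440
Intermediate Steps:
X = ⅕ (X = -1/(-5) = -1*(-⅕) = ⅕ ≈ 0.20000)
t(G, s) = -4 + G (t(G, s) = G*1 - 4 = G - 4 = -4 + G)
t(X, 0)² = (-4 + ⅕)² = (-19/5)² = 361/25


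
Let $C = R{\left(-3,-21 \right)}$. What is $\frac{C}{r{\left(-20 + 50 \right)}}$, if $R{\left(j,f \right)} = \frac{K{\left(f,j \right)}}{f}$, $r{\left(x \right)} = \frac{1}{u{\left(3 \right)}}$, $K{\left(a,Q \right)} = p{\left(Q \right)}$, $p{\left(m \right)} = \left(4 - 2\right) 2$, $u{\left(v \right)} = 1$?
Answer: $- \frac{4}{21} \approx -0.19048$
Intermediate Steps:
$p{\left(m \right)} = 4$ ($p{\left(m \right)} = 2 \cdot 2 = 4$)
$K{\left(a,Q \right)} = 4$
$r{\left(x \right)} = 1$ ($r{\left(x \right)} = 1^{-1} = 1$)
$R{\left(j,f \right)} = \frac{4}{f}$
$C = - \frac{4}{21}$ ($C = \frac{4}{-21} = 4 \left(- \frac{1}{21}\right) = - \frac{4}{21} \approx -0.19048$)
$\frac{C}{r{\left(-20 + 50 \right)}} = - \frac{4}{21 \cdot 1} = \left(- \frac{4}{21}\right) 1 = - \frac{4}{21}$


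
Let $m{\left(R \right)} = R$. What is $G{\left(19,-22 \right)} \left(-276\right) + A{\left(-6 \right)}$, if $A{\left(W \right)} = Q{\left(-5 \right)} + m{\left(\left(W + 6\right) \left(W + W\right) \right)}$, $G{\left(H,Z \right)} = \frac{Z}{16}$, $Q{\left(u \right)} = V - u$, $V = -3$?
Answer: $\frac{763}{2} \approx 381.5$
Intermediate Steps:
$Q{\left(u \right)} = -3 - u$
$G{\left(H,Z \right)} = \frac{Z}{16}$ ($G{\left(H,Z \right)} = Z \frac{1}{16} = \frac{Z}{16}$)
$A{\left(W \right)} = 2 + 2 W \left(6 + W\right)$ ($A{\left(W \right)} = \left(-3 - -5\right) + \left(W + 6\right) \left(W + W\right) = \left(-3 + 5\right) + \left(6 + W\right) 2 W = 2 + 2 W \left(6 + W\right)$)
$G{\left(19,-22 \right)} \left(-276\right) + A{\left(-6 \right)} = \frac{1}{16} \left(-22\right) \left(-276\right) + \left(2 + 2 \left(-6\right) \left(6 - 6\right)\right) = \left(- \frac{11}{8}\right) \left(-276\right) + \left(2 + 2 \left(-6\right) 0\right) = \frac{759}{2} + \left(2 + 0\right) = \frac{759}{2} + 2 = \frac{763}{2}$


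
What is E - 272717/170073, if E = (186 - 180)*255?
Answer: 259938973/170073 ≈ 1528.4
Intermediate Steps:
E = 1530 (E = 6*255 = 1530)
E - 272717/170073 = 1530 - 272717/170073 = 259938973/170073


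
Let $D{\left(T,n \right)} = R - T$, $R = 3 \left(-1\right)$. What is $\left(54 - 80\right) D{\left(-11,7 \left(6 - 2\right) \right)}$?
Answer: $-208$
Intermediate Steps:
$R = -3$
$D{\left(T,n \right)} = -3 - T$
$\left(54 - 80\right) D{\left(-11,7 \left(6 - 2\right) \right)} = \left(54 - 80\right) \left(-3 - -11\right) = - 26 \left(-3 + 11\right) = \left(-26\right) 8 = -208$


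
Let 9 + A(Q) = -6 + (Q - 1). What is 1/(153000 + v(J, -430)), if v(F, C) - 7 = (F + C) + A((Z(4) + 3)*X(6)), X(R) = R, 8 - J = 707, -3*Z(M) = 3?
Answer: 1/151874 ≈ 6.5844e-6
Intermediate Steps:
Z(M) = -1 (Z(M) = -1/3*3 = -1)
J = -699 (J = 8 - 1*707 = 8 - 707 = -699)
A(Q) = -16 + Q (A(Q) = -9 + (-6 + (Q - 1)) = -9 + (-6 + (-1 + Q)) = -9 + (-7 + Q) = -16 + Q)
v(F, C) = 3 + C + F (v(F, C) = 7 + ((F + C) + (-16 + (-1 + 3)*6)) = 7 + ((C + F) + (-16 + 2*6)) = 7 + ((C + F) + (-16 + 12)) = 7 + ((C + F) - 4) = 7 + (-4 + C + F) = 3 + C + F)
1/(153000 + v(J, -430)) = 1/(153000 + (3 - 430 - 699)) = 1/(153000 - 1126) = 1/151874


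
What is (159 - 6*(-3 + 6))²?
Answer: 19881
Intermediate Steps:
(159 - 6*(-3 + 6))² = (159 - 6*3)² = (159 - 18)² = 141² = 19881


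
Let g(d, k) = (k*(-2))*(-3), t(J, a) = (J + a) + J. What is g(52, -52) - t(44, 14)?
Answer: -414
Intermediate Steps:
t(J, a) = a + 2*J
g(d, k) = 6*k (g(d, k) = -2*k*(-3) = 6*k)
g(52, -52) - t(44, 14) = 6*(-52) - (14 + 2*44) = -312 - (14 + 88) = -312 - 1*102 = -312 - 102 = -414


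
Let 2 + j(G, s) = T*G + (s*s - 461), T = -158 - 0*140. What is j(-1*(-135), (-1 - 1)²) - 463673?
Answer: -485450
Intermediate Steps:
T = -158 (T = -158 - 1*0 = -158 + 0 = -158)
j(G, s) = -463 + s² - 158*G (j(G, s) = -2 + (-158*G + (s*s - 461)) = -2 + (-158*G + (s² - 461)) = -2 + (-158*G + (-461 + s²)) = -2 + (-461 + s² - 158*G) = -463 + s² - 158*G)
j(-1*(-135), (-1 - 1)²) - 463673 = (-463 + ((-1 - 1)²)² - (-158)*(-135)) - 463673 = (-463 + ((-2)²)² - 158*135) - 463673 = (-463 + 4² - 21330) - 463673 = (-463 + 16 - 21330) - 463673 = -21777 - 463673 = -485450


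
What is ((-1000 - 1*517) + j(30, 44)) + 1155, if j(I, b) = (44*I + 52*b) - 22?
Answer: 3224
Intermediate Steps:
j(I, b) = -22 + 44*I + 52*b
((-1000 - 1*517) + j(30, 44)) + 1155 = ((-1000 - 1*517) + (-22 + 44*30 + 52*44)) + 1155 = ((-1000 - 517) + (-22 + 1320 + 2288)) + 1155 = (-1517 + 3586) + 1155 = 2069 + 1155 = 3224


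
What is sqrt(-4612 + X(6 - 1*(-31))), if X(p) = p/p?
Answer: I*sqrt(4611) ≈ 67.904*I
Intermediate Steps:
X(p) = 1
sqrt(-4612 + X(6 - 1*(-31))) = sqrt(-4612 + 1) = sqrt(-4611) = I*sqrt(4611)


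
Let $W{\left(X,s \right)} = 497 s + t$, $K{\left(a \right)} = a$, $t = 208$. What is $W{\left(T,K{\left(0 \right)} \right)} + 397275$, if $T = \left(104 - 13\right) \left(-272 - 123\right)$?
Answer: $397483$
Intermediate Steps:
$T = -35945$ ($T = 91 \left(-395\right) = -35945$)
$W{\left(X,s \right)} = 208 + 497 s$ ($W{\left(X,s \right)} = 497 s + 208 = 208 + 497 s$)
$W{\left(T,K{\left(0 \right)} \right)} + 397275 = \left(208 + 497 \cdot 0\right) + 397275 = \left(208 + 0\right) + 397275 = 208 + 397275 = 397483$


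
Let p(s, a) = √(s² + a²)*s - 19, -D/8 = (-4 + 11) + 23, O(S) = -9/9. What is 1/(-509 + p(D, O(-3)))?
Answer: 11/69115392 - 5*√57601/69115392 ≈ -1.7203e-5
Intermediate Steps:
O(S) = -1 (O(S) = -9*⅑ = -1)
D = -240 (D = -8*((-4 + 11) + 23) = -8*(7 + 23) = -8*30 = -240)
p(s, a) = -19 + s*√(a² + s²) (p(s, a) = √(a² + s²)*s - 19 = s*√(a² + s²) - 19 = -19 + s*√(a² + s²))
1/(-509 + p(D, O(-3))) = 1/(-509 + (-19 - 240*√((-1)² + (-240)²))) = 1/(-509 + (-19 - 240*√(1 + 57600))) = 1/(-509 + (-19 - 240*√57601)) = 1/(-528 - 240*√57601)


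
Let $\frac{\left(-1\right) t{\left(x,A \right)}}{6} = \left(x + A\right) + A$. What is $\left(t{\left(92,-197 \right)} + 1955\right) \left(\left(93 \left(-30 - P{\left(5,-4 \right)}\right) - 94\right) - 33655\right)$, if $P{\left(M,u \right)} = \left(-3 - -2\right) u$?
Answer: $-139043737$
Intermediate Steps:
$t{\left(x,A \right)} = - 12 A - 6 x$ ($t{\left(x,A \right)} = - 6 \left(\left(x + A\right) + A\right) = - 6 \left(\left(A + x\right) + A\right) = - 6 \left(x + 2 A\right) = - 12 A - 6 x$)
$P{\left(M,u \right)} = - u$ ($P{\left(M,u \right)} = \left(-3 + 2\right) u = - u$)
$\left(t{\left(92,-197 \right)} + 1955\right) \left(\left(93 \left(-30 - P{\left(5,-4 \right)}\right) - 94\right) - 33655\right) = \left(\left(\left(-12\right) \left(-197\right) - 552\right) + 1955\right) \left(\left(93 \left(-30 - \left(-1\right) \left(-4\right)\right) - 94\right) - 33655\right) = \left(\left(2364 - 552\right) + 1955\right) \left(\left(93 \left(-30 - 4\right) - 94\right) - 33655\right) = \left(1812 + 1955\right) \left(\left(93 \left(-30 - 4\right) - 94\right) - 33655\right) = 3767 \left(\left(93 \left(-34\right) - 94\right) - 33655\right) = 3767 \left(\left(-3162 - 94\right) - 33655\right) = 3767 \left(-3256 - 33655\right) = 3767 \left(-36911\right) = -139043737$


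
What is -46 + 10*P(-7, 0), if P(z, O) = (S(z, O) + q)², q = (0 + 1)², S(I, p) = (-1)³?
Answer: -46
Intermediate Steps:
S(I, p) = -1
q = 1 (q = 1² = 1)
P(z, O) = 0 (P(z, O) = (-1 + 1)² = 0² = 0)
-46 + 10*P(-7, 0) = -46 + 10*0 = -46 + 0 = -46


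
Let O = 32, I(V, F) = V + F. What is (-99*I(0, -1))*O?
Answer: 3168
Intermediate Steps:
I(V, F) = F + V
(-99*I(0, -1))*O = -99*(-1 + 0)*32 = -99*(-1)*32 = 99*32 = 3168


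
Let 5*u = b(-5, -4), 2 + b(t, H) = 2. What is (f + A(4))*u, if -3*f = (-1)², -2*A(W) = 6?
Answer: 0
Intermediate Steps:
b(t, H) = 0 (b(t, H) = -2 + 2 = 0)
A(W) = -3 (A(W) = -½*6 = -3)
u = 0 (u = (⅕)*0 = 0)
f = -⅓ (f = -⅓*(-1)² = -⅓*1 = -⅓ ≈ -0.33333)
(f + A(4))*u = (-⅓ - 3)*0 = -10/3*0 = 0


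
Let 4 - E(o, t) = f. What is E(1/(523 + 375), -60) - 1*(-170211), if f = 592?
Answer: 169623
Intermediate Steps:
E(o, t) = -588 (E(o, t) = 4 - 1*592 = 4 - 592 = -588)
E(1/(523 + 375), -60) - 1*(-170211) = -588 - 1*(-170211) = -588 + 170211 = 169623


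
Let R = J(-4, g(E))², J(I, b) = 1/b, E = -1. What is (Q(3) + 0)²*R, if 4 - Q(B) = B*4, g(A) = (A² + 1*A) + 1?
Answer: 64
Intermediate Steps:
g(A) = 1 + A + A² (g(A) = (A² + A) + 1 = (A + A²) + 1 = 1 + A + A²)
J(I, b) = 1/b
Q(B) = 4 - 4*B (Q(B) = 4 - B*4 = 4 - 4*B)
R = 1 (R = (1/(1 - 1 + (-1)²))² = (1/(1 - 1 + 1))² = (1/1)² = 1² = 1)
(Q(3) + 0)²*R = ((4 - 4*3) + 0)²*1 = ((4 - 12) + 0)²*1 = (-8 + 0)²*1 = (-8)²*1 = 64*1 = 64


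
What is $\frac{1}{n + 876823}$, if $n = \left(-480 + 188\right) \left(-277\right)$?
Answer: $\frac{1}{957707} \approx 1.0442 \cdot 10^{-6}$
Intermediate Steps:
$n = 80884$ ($n = \left(-292\right) \left(-277\right) = 80884$)
$\frac{1}{n + 876823} = \frac{1}{80884 + 876823} = \frac{1}{957707}$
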